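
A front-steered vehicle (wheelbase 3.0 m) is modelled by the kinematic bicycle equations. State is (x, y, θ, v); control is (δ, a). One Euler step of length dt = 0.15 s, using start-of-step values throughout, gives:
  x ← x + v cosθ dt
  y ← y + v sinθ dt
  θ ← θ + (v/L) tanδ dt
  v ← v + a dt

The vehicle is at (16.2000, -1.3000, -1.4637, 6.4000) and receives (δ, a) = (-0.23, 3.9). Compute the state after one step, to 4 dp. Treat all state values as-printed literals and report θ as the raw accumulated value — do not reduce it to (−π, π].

x' = 16.2000 + 6.4000·cos(-1.4637)·0.15 = 16.3026
y' = -1.3000 + 6.4000·sin(-1.4637)·0.15 = -2.2545
θ' = -1.4637 + (6.4000/3.0)·tan(-0.23)·0.15 = -1.5386
v' = 6.4000 + 3.9000·0.15 = 6.9850

(16.3026, -2.2545, -1.5386, 6.9850)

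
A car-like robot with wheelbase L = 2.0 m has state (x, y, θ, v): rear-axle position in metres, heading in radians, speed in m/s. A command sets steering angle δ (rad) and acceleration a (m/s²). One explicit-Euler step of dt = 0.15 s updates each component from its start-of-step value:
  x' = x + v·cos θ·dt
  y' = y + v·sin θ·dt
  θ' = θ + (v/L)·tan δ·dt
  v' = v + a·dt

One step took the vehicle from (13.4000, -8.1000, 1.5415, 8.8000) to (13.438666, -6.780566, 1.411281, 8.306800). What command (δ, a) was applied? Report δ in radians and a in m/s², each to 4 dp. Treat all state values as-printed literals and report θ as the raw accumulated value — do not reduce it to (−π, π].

a = (v'−v)/dt = (-0.493200)/0.15 = -3.2880
Δθ = θ'−θ = -0.130219;  (v·dt/L) = 8.8000·0.15/2.0 = 0.660000
tan δ = Δθ·L/(v·dt) = -0.197302  →  δ = -0.1948

δ = -0.1948, a = -3.2880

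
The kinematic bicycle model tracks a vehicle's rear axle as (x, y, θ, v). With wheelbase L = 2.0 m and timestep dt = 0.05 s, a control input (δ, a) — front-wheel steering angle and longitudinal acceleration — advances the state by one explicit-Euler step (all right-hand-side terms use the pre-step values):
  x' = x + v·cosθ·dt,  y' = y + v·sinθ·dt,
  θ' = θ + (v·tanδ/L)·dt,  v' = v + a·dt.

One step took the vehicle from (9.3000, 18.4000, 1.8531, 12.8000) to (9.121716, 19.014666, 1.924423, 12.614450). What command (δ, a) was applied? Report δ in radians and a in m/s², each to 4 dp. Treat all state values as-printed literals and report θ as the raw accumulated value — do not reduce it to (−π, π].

a = (v'−v)/dt = (-0.185550)/0.05 = -3.7110
Δθ = θ'−θ = 0.071323;  (v·dt/L) = 12.8000·0.05/2.0 = 0.320000
tan δ = Δθ·L/(v·dt) = 0.222884  →  δ = 0.2193

δ = 0.2193, a = -3.7110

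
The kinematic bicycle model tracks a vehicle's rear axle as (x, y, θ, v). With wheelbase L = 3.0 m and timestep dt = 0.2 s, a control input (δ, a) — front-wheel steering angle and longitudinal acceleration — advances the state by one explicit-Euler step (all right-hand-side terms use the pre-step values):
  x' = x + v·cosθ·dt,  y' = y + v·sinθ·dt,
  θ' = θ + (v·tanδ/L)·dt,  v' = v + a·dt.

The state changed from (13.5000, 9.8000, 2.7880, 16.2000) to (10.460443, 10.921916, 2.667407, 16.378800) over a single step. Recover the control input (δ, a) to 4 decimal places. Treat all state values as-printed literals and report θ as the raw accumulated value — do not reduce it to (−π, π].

a = (v'−v)/dt = (0.178800)/0.2 = 0.8940
Δθ = θ'−θ = -0.120593;  (v·dt/L) = 16.2000·0.2/3.0 = 1.080000
tan δ = Δθ·L/(v·dt) = -0.111660  →  δ = -0.1112

δ = -0.1112, a = 0.8940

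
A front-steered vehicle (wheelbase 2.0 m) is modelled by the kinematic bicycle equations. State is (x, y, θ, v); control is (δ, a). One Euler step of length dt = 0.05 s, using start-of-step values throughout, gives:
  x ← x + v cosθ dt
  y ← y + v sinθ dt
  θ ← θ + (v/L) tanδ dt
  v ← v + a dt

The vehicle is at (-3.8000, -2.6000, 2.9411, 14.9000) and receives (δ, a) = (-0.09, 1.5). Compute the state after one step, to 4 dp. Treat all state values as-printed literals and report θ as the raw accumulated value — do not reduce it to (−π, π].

x' = -3.8000 + 14.9000·cos(2.9411)·0.05 = -4.5301
y' = -2.6000 + 14.9000·sin(2.9411)·0.05 = -2.4516
θ' = 2.9411 + (14.9000/2.0)·tan(-0.09)·0.05 = 2.9075
v' = 14.9000 + 1.5000·0.05 = 14.9750

(-4.5301, -2.4516, 2.9075, 14.9750)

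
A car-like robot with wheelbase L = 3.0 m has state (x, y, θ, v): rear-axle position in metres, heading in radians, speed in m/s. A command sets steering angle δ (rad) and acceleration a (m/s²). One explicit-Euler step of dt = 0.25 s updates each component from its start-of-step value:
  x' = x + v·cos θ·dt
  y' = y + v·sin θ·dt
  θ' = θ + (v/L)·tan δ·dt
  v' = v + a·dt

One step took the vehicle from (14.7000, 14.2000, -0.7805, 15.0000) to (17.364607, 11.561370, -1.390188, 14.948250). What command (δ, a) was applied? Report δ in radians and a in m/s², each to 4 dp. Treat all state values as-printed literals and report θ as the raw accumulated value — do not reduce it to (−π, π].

δ = -0.4538, a = -0.2070

a = (v'−v)/dt = (-0.051750)/0.25 = -0.2070
Δθ = θ'−θ = -0.609688;  (v·dt/L) = 15.0000·0.25/3.0 = 1.250000
tan δ = Δθ·L/(v·dt) = -0.487750  →  δ = -0.4538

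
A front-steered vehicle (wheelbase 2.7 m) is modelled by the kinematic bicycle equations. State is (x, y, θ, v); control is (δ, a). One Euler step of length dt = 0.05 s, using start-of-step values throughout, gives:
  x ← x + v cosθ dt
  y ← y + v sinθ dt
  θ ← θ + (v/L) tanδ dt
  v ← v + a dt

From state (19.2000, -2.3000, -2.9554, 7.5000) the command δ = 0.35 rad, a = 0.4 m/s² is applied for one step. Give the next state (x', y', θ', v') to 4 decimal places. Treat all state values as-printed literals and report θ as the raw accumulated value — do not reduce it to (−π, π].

x' = 19.2000 + 7.5000·cos(-2.9554)·0.05 = 18.8315
y' = -2.3000 + 7.5000·sin(-2.9554)·0.05 = -2.3694
θ' = -2.9554 + (7.5000/2.7)·tan(0.35)·0.05 = -2.9047
v' = 7.5000 + 0.4000·0.05 = 7.5200

(18.8315, -2.3694, -2.9047, 7.5200)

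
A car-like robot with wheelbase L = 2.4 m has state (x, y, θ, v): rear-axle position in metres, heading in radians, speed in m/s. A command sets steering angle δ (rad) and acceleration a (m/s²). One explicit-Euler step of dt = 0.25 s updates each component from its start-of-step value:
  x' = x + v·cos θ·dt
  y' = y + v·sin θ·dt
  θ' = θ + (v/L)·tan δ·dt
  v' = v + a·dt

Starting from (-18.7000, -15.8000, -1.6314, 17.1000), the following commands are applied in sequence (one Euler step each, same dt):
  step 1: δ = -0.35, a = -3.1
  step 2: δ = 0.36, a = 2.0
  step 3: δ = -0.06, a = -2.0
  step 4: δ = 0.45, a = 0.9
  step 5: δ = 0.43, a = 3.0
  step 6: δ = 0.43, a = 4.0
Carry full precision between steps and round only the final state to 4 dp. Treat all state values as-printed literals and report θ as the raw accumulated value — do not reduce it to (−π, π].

(-15.8589, -35.2601, 0.6918, 18.3000)

after step 1 (δ=-0.35, a=-3.1): (-18.958922, -20.067152, -2.281607, 16.325000)
after step 2 (δ=0.36, a=2.0): (-21.621727, -23.160059, -1.641526, 16.825000)
after step 3 (δ=-0.06, a=-2.0): (-21.918986, -27.355792, -1.746809, 16.325000)
after step 4 (δ=0.45, a=0.9): (-22.633633, -31.373985, -0.925364, 16.550000)
after step 5 (δ=0.43, a=3.0): (-20.144744, -34.679184, -0.134720, 17.300000)
after step 6 (δ=0.43, a=4.0): (-15.858933, -35.260087, 0.691753, 18.300000)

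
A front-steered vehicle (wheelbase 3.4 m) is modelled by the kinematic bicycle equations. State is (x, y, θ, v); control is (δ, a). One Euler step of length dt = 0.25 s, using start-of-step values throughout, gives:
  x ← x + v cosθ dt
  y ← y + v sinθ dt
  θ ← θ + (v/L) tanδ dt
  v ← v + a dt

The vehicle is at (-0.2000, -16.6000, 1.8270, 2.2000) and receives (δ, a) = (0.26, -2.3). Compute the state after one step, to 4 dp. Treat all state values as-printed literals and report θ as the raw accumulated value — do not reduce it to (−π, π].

x' = -0.2000 + 2.2000·cos(1.8270)·0.25 = -0.3394
y' = -16.6000 + 2.2000·sin(1.8270)·0.25 = -16.0680
θ' = 1.8270 + (2.2000/3.4)·tan(0.26)·0.25 = 1.8700
v' = 2.2000 − 2.3000·0.25 = 1.6250

(-0.3394, -16.0680, 1.8700, 1.6250)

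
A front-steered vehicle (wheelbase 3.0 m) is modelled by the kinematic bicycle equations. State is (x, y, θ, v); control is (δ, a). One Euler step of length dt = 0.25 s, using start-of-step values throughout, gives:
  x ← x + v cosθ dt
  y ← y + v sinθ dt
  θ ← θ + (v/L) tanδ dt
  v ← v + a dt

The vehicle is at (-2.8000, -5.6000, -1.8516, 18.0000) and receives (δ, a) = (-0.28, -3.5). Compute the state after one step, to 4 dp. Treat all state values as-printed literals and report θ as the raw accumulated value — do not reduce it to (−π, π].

(-4.0471, -9.9237, -2.2829, 17.1250)

x' = -2.8000 + 18.0000·cos(-1.8516)·0.25 = -4.0471
y' = -5.6000 + 18.0000·sin(-1.8516)·0.25 = -9.9237
θ' = -1.8516 + (18.0000/3.0)·tan(-0.28)·0.25 = -2.2829
v' = 18.0000 − 3.5000·0.25 = 17.1250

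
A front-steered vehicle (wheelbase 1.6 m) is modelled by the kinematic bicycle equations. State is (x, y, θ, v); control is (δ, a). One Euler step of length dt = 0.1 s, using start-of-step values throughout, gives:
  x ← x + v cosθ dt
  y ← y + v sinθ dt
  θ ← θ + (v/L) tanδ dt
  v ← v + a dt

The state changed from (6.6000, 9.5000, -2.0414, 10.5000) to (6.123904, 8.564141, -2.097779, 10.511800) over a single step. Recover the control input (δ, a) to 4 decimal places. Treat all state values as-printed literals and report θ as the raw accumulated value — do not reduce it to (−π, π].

a = (v'−v)/dt = (0.011800)/0.1 = 0.1180
Δθ = θ'−θ = -0.056379;  (v·dt/L) = 10.5000·0.1/1.6 = 0.656250
tan δ = Δθ·L/(v·dt) = -0.085911  →  δ = -0.0857

δ = -0.0857, a = 0.1180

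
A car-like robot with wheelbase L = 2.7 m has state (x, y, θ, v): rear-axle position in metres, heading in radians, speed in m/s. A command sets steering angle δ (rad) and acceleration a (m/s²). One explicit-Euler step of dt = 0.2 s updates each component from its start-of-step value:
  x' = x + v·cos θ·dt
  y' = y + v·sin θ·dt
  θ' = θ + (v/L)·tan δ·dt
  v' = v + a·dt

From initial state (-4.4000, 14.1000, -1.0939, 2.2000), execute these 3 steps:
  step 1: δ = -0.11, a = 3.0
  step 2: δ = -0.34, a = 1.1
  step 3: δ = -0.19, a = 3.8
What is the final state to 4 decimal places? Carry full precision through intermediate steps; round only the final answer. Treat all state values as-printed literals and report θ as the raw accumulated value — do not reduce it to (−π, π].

(-3.7228, 12.6474, -1.2283, 3.7800)

after step 1 (δ=-0.11, a=3.0): (-4.198029, 13.709094, -1.111899, 2.800000)
after step 2 (δ=-0.34, a=1.1): (-3.949972, 13.207030, -1.185266, 3.020000)
after step 3 (δ=-0.19, a=3.8): (-3.722837, 12.647364, -1.228289, 3.780000)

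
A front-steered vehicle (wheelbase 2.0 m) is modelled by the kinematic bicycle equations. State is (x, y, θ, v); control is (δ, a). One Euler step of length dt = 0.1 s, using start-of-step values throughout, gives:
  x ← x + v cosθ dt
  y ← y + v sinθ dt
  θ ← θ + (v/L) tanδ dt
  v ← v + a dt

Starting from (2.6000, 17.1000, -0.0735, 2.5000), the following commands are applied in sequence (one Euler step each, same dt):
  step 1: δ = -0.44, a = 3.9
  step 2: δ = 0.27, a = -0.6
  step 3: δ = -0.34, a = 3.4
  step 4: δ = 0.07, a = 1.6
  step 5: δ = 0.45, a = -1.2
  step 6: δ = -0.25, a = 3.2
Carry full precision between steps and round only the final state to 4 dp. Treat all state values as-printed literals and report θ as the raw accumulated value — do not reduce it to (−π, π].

after step 1 (δ=-0.44, a=3.9): (2.849325, 17.081642, -0.132348, 2.890000)
after step 2 (δ=0.27, a=-0.6): (3.135798, 17.043505, -0.092356, 2.830000)
after step 3 (δ=-0.34, a=3.4): (3.417592, 17.017405, -0.142410, 3.170000)
after step 4 (δ=0.07, a=1.6): (3.731383, 16.972414, -0.131297, 3.330000)
after step 5 (δ=0.45, a=-1.2): (4.061516, 16.928817, -0.050868, 3.210000)
after step 6 (δ=-0.25, a=3.2): (4.382101, 16.912496, -0.091850, 3.530000)

(4.3821, 16.9125, -0.0919, 3.5300)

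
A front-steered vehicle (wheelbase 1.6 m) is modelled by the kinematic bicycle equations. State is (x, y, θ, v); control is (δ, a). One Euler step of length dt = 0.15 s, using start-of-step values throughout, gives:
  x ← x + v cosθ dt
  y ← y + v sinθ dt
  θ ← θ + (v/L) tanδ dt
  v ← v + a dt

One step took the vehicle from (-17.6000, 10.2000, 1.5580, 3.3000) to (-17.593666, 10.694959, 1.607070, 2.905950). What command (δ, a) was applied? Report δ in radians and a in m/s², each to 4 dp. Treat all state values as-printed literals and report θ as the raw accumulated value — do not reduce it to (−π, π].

δ = 0.1573, a = -2.6270

a = (v'−v)/dt = (-0.394050)/0.15 = -2.6270
Δθ = θ'−θ = 0.049070;  (v·dt/L) = 3.3000·0.15/1.6 = 0.309375
tan δ = Δθ·L/(v·dt) = 0.158610  →  δ = 0.1573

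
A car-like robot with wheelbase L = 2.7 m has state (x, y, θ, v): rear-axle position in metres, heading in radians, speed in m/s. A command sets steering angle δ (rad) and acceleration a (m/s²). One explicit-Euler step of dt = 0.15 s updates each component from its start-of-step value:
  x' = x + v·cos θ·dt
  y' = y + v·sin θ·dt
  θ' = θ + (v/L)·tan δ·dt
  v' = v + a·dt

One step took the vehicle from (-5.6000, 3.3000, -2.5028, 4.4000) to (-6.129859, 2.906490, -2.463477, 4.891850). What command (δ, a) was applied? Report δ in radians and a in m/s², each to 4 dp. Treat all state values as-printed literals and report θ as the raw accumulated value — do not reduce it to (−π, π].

a = (v'−v)/dt = (0.491850)/0.15 = 3.2790
Δθ = θ'−θ = 0.039323;  (v·dt/L) = 4.4000·0.15/2.7 = 0.244444
tan δ = Δθ·L/(v·dt) = 0.160867  →  δ = 0.1595

δ = 0.1595, a = 3.2790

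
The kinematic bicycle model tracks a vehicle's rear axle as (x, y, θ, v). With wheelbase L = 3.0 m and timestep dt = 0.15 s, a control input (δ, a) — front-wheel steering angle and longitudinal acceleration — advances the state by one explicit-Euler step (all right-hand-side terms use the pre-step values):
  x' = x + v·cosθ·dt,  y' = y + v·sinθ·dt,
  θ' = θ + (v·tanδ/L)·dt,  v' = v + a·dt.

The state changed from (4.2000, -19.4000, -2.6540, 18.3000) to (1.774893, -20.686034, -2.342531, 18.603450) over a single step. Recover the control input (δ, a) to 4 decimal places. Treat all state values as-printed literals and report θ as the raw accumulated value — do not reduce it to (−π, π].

δ = 0.3281, a = 2.0230

a = (v'−v)/dt = (0.303450)/0.15 = 2.0230
Δθ = θ'−θ = 0.311469;  (v·dt/L) = 18.3000·0.15/3.0 = 0.915000
tan δ = Δθ·L/(v·dt) = 0.340403  →  δ = 0.3281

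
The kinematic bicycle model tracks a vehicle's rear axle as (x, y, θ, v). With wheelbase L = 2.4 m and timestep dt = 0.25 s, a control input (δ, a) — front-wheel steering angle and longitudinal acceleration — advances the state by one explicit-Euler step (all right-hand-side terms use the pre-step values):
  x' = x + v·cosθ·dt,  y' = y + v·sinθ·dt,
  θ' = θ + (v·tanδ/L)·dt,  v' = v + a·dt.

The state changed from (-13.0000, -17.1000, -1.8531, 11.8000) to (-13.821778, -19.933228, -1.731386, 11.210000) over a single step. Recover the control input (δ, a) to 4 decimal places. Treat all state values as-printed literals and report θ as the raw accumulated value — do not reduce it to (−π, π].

δ = 0.0987, a = -2.3600

a = (v'−v)/dt = (-0.590000)/0.25 = -2.3600
Δθ = θ'−θ = 0.121714;  (v·dt/L) = 11.8000·0.25/2.4 = 1.229167
tan δ = Δθ·L/(v·dt) = 0.099022  →  δ = 0.0987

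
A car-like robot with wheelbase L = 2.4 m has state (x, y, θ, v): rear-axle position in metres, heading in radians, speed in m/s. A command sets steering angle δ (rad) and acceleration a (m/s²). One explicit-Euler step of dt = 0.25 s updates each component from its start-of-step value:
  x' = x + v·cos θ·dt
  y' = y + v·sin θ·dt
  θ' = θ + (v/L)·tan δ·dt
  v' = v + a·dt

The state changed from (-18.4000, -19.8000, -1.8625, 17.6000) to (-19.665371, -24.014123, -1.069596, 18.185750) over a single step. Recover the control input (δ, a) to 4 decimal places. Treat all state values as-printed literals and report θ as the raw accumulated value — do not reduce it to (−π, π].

δ = 0.4082, a = 2.3430

a = (v'−v)/dt = (0.585750)/0.25 = 2.3430
Δθ = θ'−θ = 0.792904;  (v·dt/L) = 17.6000·0.25/2.4 = 1.833333
tan δ = Δθ·L/(v·dt) = 0.432493  →  δ = 0.4082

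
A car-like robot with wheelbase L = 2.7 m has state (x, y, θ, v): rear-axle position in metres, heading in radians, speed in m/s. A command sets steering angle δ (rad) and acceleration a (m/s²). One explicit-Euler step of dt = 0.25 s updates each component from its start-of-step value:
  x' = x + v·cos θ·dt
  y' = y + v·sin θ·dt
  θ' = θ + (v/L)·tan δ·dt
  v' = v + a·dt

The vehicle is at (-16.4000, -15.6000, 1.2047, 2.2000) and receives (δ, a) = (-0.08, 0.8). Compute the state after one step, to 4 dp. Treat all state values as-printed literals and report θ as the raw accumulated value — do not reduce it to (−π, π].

x' = -16.4000 + 2.2000·cos(1.2047)·0.25 = -16.2031
y' = -15.6000 + 2.2000·sin(1.2047)·0.25 = -15.0864
θ' = 1.2047 + (2.2000/2.7)·tan(-0.08)·0.25 = 1.1884
v' = 2.2000 + 0.8000·0.25 = 2.4000

(-16.2031, -15.0864, 1.1884, 2.4000)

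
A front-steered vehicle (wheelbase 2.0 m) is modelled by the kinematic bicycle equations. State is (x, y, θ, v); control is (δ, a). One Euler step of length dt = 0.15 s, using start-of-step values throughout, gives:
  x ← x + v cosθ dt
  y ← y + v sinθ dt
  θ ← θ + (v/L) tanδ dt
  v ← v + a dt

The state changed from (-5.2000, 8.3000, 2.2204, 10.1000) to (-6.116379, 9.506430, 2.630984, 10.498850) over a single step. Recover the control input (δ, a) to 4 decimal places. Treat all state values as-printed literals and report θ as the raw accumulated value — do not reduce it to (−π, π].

a = (v'−v)/dt = (0.398850)/0.15 = 2.6590
Δθ = θ'−θ = 0.410584;  (v·dt/L) = 10.1000·0.15/2.0 = 0.757500
tan δ = Δθ·L/(v·dt) = 0.542025  →  δ = 0.4967

δ = 0.4967, a = 2.6590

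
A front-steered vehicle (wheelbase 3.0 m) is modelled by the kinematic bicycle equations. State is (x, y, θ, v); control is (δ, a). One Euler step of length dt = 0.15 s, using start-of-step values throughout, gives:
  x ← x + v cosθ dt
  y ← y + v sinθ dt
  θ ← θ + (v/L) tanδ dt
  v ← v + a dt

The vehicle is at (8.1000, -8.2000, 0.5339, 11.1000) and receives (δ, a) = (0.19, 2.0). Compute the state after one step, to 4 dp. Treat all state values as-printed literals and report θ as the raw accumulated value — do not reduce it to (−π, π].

x' = 8.1000 + 11.1000·cos(0.5339)·0.15 = 9.5333
y' = -8.2000 + 11.1000·sin(0.5339)·0.15 = -7.3527
θ' = 0.5339 + (11.1000/3.0)·tan(0.19)·0.15 = 0.6406
v' = 11.1000 + 2.0000·0.15 = 11.4000

(9.5333, -7.3527, 0.6406, 11.4000)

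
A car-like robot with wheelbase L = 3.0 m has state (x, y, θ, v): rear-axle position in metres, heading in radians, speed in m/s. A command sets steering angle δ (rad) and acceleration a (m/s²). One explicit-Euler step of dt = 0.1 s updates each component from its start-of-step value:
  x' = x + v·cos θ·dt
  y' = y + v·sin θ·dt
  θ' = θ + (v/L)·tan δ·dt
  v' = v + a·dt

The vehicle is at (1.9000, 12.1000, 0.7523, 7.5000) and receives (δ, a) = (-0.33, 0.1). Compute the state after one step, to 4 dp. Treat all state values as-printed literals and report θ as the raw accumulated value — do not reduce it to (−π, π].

(2.4476, 12.6125, 0.6667, 7.5100)

x' = 1.9000 + 7.5000·cos(0.7523)·0.1 = 2.4476
y' = 12.1000 + 7.5000·sin(0.7523)·0.1 = 12.6125
θ' = 0.7523 + (7.5000/3.0)·tan(-0.33)·0.1 = 0.6667
v' = 7.5000 + 0.1000·0.1 = 7.5100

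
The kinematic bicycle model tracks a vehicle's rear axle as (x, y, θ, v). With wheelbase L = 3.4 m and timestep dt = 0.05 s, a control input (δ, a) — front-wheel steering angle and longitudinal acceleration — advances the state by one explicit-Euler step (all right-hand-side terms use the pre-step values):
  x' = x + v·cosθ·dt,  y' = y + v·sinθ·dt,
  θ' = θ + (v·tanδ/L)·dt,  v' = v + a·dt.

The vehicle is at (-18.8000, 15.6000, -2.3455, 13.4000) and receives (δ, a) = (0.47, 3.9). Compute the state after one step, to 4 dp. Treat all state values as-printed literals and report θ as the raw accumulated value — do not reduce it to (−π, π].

(-19.2687, 15.1212, -2.2454, 13.5950)

x' = -18.8000 + 13.4000·cos(-2.3455)·0.05 = -19.2687
y' = 15.6000 + 13.4000·sin(-2.3455)·0.05 = 15.1212
θ' = -2.3455 + (13.4000/3.4)·tan(0.47)·0.05 = -2.2454
v' = 13.4000 + 3.9000·0.05 = 13.5950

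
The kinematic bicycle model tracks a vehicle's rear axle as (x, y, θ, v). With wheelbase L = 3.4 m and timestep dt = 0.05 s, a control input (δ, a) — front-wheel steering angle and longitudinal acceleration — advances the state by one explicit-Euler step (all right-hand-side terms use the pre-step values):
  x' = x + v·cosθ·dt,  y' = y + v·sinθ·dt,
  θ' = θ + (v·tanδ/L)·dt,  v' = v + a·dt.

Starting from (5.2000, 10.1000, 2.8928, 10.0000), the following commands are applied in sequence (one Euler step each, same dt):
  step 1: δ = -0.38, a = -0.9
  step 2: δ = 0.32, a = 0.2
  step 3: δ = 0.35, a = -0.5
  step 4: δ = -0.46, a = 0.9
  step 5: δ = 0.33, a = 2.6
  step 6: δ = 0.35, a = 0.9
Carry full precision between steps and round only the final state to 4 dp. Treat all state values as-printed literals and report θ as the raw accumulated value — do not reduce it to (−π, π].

(2.3000, 10.8540, 2.9682, 10.1600)

after step 1 (δ=-0.38, a=-0.9): (4.715395, 10.223117, 2.834063, 9.955000)
after step 2 (δ=0.32, a=0.2): (4.240997, 10.373789, 2.882577, 9.965000)
after step 3 (δ=0.35, a=-0.5): (3.759367, 10.501405, 2.936070, 9.940000)
after step 4 (δ=-0.46, a=0.9): (3.272827, 10.602832, 2.863647, 9.985000)
after step 5 (δ=0.33, a=2.6): (2.792738, 10.739816, 2.913943, 10.115000)
after step 6 (δ=0.35, a=0.9): (2.300036, 10.853958, 2.968241, 10.160000)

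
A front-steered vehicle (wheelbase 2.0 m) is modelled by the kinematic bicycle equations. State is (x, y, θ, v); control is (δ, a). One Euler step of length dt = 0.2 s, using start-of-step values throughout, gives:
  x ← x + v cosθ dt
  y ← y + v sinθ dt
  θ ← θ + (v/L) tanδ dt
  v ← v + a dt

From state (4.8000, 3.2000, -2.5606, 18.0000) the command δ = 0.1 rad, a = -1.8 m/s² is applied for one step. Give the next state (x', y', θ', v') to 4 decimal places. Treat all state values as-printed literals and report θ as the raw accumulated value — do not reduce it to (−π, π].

(1.7907, 1.2241, -2.3800, 17.6400)

x' = 4.8000 + 18.0000·cos(-2.5606)·0.2 = 1.7907
y' = 3.2000 + 18.0000·sin(-2.5606)·0.2 = 1.2241
θ' = -2.5606 + (18.0000/2.0)·tan(0.1)·0.2 = -2.3800
v' = 18.0000 − 1.8000·0.2 = 17.6400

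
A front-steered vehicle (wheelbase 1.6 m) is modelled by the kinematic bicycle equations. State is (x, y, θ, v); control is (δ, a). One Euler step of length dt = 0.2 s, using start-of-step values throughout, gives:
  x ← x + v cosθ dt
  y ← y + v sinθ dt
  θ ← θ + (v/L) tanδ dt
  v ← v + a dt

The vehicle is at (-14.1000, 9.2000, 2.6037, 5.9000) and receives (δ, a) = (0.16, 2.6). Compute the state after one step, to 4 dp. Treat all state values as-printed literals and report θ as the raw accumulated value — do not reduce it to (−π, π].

(-15.1134, 9.8045, 2.7227, 6.4200)

x' = -14.1000 + 5.9000·cos(2.6037)·0.2 = -15.1134
y' = 9.2000 + 5.9000·sin(2.6037)·0.2 = 9.8045
θ' = 2.6037 + (5.9000/1.6)·tan(0.16)·0.2 = 2.7227
v' = 5.9000 + 2.6000·0.2 = 6.4200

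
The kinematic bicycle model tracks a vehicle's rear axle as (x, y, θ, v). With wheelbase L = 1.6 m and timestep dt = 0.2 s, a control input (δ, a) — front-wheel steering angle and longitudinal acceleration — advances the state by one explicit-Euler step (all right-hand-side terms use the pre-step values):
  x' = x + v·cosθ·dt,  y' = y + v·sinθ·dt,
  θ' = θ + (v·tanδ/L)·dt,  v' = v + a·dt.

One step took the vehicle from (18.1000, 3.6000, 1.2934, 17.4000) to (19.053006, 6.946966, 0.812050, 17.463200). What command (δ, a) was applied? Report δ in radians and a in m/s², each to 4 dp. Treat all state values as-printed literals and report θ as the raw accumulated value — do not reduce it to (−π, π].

a = (v'−v)/dt = (0.063200)/0.2 = 0.3160
Δθ = θ'−θ = -0.481350;  (v·dt/L) = 17.4000·0.2/1.6 = 2.175000
tan δ = Δθ·L/(v·dt) = -0.221310  →  δ = -0.2178

δ = -0.2178, a = 0.3160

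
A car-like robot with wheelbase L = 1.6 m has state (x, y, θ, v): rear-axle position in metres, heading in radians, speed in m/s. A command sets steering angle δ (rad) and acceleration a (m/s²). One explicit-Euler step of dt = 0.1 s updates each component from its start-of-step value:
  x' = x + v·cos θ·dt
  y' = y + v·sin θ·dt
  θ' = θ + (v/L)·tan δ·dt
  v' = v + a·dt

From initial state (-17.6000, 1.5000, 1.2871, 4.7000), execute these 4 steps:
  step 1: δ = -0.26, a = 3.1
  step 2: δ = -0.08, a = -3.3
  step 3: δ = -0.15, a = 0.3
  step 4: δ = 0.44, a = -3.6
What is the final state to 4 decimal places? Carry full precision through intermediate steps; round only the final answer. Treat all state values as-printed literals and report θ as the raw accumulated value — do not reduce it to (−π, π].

after step 1 (δ=-0.26, a=3.1): (-17.468444, 1.951213, 1.208956, 5.010000)
after step 2 (δ=-0.08, a=-3.3): (-17.291092, 2.419772, 1.183853, 4.680000)
after step 3 (δ=-0.15, a=0.3): (-17.114488, 2.853171, 1.139646, 4.710000)
after step 4 (δ=0.44, a=-3.6): (-16.917649, 3.281067, 1.278232, 4.350000)

(-16.9176, 3.2811, 1.2782, 4.3500)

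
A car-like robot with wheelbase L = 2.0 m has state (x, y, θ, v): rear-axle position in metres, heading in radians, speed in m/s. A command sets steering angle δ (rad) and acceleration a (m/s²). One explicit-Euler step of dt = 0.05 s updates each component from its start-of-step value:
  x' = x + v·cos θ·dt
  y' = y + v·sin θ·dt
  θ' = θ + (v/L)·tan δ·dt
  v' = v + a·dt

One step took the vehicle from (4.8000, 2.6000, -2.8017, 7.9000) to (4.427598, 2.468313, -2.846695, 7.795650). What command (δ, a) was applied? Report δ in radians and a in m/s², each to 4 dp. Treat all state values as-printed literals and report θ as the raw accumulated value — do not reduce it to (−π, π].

δ = -0.2240, a = -2.0870

a = (v'−v)/dt = (-0.104350)/0.05 = -2.0870
Δθ = θ'−θ = -0.044995;  (v·dt/L) = 7.9000·0.05/2.0 = 0.197500
tan δ = Δθ·L/(v·dt) = -0.227823  →  δ = -0.2240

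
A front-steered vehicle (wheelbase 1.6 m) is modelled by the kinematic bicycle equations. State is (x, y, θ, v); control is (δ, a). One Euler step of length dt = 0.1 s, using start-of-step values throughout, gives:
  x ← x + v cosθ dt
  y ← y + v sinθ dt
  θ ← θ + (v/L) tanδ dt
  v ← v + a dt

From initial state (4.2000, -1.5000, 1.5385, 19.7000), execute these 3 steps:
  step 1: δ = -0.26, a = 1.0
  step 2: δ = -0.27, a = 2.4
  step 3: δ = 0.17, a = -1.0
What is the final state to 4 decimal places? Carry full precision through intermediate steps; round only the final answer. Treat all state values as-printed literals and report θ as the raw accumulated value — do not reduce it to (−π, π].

(6.2554, 3.8519, 1.0835, 19.9400)

after step 1 (δ=-0.26, a=1.0): (4.263613, 0.468973, 1.210961, 19.800000)
after step 2 (δ=-0.27, a=2.4): (4.960811, 2.322163, 0.868473, 20.040000)
after step 3 (δ=0.17, a=-1.0): (6.255381, 3.851903, 1.083473, 19.940000)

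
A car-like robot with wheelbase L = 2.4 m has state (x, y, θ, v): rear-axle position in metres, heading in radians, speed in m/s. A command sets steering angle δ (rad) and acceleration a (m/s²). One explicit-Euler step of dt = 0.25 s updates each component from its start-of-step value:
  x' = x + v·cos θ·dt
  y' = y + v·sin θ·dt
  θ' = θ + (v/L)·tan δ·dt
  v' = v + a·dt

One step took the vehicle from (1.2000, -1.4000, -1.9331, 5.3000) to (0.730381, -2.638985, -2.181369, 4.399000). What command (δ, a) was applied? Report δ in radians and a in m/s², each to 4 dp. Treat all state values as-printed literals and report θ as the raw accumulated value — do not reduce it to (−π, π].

a = (v'−v)/dt = (-0.901000)/0.25 = -3.6040
Δθ = θ'−θ = -0.248269;  (v·dt/L) = 5.3000·0.25/2.4 = 0.552083
tan δ = Δθ·L/(v·dt) = -0.449695  →  δ = -0.4226

δ = -0.4226, a = -3.6040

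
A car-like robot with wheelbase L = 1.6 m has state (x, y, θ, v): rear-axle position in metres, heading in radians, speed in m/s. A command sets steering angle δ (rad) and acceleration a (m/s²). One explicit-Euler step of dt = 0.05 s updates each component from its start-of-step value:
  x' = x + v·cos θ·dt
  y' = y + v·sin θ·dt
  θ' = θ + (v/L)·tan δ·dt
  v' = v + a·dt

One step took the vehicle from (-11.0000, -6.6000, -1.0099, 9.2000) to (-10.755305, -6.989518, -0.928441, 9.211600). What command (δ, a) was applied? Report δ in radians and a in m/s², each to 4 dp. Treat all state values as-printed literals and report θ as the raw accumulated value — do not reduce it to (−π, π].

a = (v'−v)/dt = (0.011600)/0.05 = 0.2320
Δθ = θ'−θ = 0.081459;  (v·dt/L) = 9.2000·0.05/1.6 = 0.287500
tan δ = Δθ·L/(v·dt) = 0.283336  →  δ = 0.2761

δ = 0.2761, a = 0.2320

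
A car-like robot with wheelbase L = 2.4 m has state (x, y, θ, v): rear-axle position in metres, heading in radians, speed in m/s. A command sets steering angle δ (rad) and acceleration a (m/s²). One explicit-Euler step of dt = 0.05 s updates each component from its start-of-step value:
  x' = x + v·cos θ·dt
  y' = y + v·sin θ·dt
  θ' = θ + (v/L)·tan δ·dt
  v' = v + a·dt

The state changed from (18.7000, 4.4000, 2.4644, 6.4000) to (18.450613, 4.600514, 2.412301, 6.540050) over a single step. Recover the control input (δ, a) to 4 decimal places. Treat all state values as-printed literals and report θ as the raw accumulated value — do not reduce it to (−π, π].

a = (v'−v)/dt = (0.140050)/0.05 = 2.8010
Δθ = θ'−θ = -0.052099;  (v·dt/L) = 6.4000·0.05/2.4 = 0.133333
tan δ = Δθ·L/(v·dt) = -0.390743  →  δ = -0.3725

δ = -0.3725, a = 2.8010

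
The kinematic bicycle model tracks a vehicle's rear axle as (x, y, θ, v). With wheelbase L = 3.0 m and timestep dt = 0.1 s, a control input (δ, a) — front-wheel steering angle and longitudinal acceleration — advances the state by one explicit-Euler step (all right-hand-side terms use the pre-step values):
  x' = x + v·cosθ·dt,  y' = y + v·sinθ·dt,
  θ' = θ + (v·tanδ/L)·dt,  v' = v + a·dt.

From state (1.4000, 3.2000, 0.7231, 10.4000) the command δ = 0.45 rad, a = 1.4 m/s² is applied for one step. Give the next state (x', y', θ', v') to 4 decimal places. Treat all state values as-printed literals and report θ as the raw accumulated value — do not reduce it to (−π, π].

x' = 1.4000 + 10.4000·cos(0.7231)·0.1 = 2.1797
y' = 3.2000 + 10.4000·sin(0.7231)·0.1 = 3.8882
θ' = 0.7231 + (10.4000/3.0)·tan(0.45)·0.1 = 0.8906
v' = 10.4000 + 1.4000·0.1 = 10.5400

(2.1797, 3.8882, 0.8906, 10.5400)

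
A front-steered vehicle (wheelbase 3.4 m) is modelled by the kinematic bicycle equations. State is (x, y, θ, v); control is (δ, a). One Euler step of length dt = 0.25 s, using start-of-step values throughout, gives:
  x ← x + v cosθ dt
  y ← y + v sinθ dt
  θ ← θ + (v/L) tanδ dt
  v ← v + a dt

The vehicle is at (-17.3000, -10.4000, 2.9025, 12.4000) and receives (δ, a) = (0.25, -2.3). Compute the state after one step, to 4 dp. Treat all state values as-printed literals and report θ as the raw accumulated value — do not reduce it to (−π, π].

(-20.3118, -9.6659, 3.1353, 11.8250)

x' = -17.3000 + 12.4000·cos(2.9025)·0.25 = -20.3118
y' = -10.4000 + 12.4000·sin(2.9025)·0.25 = -9.6659
θ' = 2.9025 + (12.4000/3.4)·tan(0.25)·0.25 = 3.1353
v' = 12.4000 − 2.3000·0.25 = 11.8250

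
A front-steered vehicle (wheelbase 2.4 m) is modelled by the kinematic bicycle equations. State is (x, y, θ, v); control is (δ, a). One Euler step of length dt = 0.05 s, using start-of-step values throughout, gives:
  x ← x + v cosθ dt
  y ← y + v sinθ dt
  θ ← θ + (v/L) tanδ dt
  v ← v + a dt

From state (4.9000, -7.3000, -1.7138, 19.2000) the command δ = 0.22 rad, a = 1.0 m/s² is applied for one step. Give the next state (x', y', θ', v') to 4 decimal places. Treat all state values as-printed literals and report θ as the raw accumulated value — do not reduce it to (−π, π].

(4.7632, -8.2502, -1.6244, 19.2500)

x' = 4.9000 + 19.2000·cos(-1.7138)·0.05 = 4.7632
y' = -7.3000 + 19.2000·sin(-1.7138)·0.05 = -8.2502
θ' = -1.7138 + (19.2000/2.4)·tan(0.22)·0.05 = -1.6244
v' = 19.2000 + 1.0000·0.05 = 19.2500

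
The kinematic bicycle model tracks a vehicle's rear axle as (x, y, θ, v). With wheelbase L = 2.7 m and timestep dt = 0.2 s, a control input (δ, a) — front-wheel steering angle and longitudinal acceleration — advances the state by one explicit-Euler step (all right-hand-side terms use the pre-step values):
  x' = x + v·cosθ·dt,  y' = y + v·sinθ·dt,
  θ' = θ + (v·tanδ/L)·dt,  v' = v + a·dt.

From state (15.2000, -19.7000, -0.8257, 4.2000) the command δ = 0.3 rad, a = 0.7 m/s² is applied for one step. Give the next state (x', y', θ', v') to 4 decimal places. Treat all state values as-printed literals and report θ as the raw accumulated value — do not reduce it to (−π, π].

(15.7696, -20.3174, -0.7295, 4.3400)

x' = 15.2000 + 4.2000·cos(-0.8257)·0.2 = 15.7696
y' = -19.7000 + 4.2000·sin(-0.8257)·0.2 = -20.3174
θ' = -0.8257 + (4.2000/2.7)·tan(0.3)·0.2 = -0.7295
v' = 4.2000 + 0.7000·0.2 = 4.3400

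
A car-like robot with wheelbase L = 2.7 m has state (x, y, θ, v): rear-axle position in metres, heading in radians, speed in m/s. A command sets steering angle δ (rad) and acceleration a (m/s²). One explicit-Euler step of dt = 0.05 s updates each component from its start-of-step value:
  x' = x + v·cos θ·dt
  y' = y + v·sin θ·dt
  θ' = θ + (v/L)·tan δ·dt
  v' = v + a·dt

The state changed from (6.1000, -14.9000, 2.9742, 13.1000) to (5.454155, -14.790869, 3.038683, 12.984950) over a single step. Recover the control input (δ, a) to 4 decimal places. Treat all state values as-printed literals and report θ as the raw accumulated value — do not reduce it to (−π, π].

δ = 0.2598, a = -2.3010

a = (v'−v)/dt = (-0.115050)/0.05 = -2.3010
Δθ = θ'−θ = 0.064483;  (v·dt/L) = 13.1000·0.05/2.7 = 0.242593
tan δ = Δθ·L/(v·dt) = 0.265808  →  δ = 0.2598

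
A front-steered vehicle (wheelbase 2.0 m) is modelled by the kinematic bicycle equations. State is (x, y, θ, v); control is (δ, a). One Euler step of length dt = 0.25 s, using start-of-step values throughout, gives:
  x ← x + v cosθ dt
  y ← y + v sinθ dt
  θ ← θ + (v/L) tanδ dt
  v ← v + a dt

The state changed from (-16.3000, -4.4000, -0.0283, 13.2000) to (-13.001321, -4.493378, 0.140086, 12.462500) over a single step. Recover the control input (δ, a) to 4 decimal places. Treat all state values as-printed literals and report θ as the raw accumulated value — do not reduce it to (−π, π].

δ = 0.1017, a = -2.9500

a = (v'−v)/dt = (-0.737500)/0.25 = -2.9500
Δθ = θ'−θ = 0.168386;  (v·dt/L) = 13.2000·0.25/2.0 = 1.650000
tan δ = Δθ·L/(v·dt) = 0.102052  →  δ = 0.1017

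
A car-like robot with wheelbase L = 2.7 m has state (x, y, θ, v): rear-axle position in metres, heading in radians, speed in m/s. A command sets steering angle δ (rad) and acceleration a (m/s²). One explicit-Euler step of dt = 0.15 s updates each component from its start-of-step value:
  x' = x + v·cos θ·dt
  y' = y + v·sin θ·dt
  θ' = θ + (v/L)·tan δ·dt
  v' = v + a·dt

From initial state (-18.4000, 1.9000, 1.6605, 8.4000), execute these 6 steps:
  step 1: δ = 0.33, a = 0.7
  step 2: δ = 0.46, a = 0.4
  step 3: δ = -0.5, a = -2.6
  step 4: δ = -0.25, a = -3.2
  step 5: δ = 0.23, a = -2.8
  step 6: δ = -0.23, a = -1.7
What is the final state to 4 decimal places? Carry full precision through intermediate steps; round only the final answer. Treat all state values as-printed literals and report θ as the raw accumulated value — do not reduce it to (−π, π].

after step 1 (δ=0.33, a=0.7): (-18.512875, 3.154934, 1.820345, 8.505000)
after step 2 (δ=0.46, a=0.4): (-18.827943, 4.391166, 2.054444, 8.565000)
after step 3 (δ=-0.5, a=-2.6): (-19.425367, 5.528561, 1.794496, 8.175000)
after step 4 (δ=-0.25, a=-3.2): (-19.697396, 6.724257, 1.678528, 7.695000)
after step 5 (δ=0.23, a=-2.8): (-19.821505, 7.871816, 1.778624, 7.275000)
after step 6 (δ=-0.23, a=-1.7): (-20.046667, 8.939583, 1.683991, 7.020000)

(-20.0467, 8.9396, 1.6840, 7.0200)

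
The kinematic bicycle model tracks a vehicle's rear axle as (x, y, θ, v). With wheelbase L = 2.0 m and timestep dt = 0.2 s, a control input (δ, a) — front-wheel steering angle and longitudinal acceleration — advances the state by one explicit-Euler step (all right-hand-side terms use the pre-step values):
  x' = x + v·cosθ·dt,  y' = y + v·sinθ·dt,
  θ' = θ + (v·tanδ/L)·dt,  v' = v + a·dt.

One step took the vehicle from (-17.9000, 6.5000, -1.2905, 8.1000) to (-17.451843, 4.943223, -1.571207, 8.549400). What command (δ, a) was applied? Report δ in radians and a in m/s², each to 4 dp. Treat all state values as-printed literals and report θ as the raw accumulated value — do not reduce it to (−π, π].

δ = -0.3336, a = 2.2470

a = (v'−v)/dt = (0.449400)/0.2 = 2.2470
Δθ = θ'−θ = -0.280707;  (v·dt/L) = 8.1000·0.2/2.0 = 0.810000
tan δ = Δθ·L/(v·dt) = -0.346552  →  δ = -0.3336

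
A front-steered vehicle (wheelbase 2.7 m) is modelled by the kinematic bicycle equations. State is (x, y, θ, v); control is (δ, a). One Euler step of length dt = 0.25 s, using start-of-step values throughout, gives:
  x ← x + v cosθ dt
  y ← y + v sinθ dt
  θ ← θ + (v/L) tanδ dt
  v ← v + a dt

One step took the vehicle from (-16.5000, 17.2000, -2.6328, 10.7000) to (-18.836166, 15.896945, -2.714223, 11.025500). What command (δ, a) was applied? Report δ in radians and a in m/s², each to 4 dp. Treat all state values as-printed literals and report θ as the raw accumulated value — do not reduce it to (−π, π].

a = (v'−v)/dt = (0.325500)/0.25 = 1.3020
Δθ = θ'−θ = -0.081423;  (v·dt/L) = 10.7000·0.25/2.7 = 0.990741
tan δ = Δθ·L/(v·dt) = -0.082184  →  δ = -0.0820

δ = -0.0820, a = 1.3020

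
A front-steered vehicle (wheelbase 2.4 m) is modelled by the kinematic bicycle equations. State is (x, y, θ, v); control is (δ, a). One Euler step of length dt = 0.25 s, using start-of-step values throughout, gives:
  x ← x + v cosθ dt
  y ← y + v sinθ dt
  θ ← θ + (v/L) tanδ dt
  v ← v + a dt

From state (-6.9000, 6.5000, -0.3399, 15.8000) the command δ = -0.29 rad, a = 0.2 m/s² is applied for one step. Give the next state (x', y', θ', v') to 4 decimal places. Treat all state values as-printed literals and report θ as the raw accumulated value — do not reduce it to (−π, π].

x' = -6.9000 + 15.8000·cos(-0.3399)·0.25 = -3.1760
y' = 6.5000 + 15.8000·sin(-0.3399)·0.25 = 5.1831
θ' = -0.3399 + (15.8000/2.4)·tan(-0.29)·0.25 = -0.8310
v' = 15.8000 + 0.2000·0.25 = 15.8500

(-3.1760, 5.1831, -0.8310, 15.8500)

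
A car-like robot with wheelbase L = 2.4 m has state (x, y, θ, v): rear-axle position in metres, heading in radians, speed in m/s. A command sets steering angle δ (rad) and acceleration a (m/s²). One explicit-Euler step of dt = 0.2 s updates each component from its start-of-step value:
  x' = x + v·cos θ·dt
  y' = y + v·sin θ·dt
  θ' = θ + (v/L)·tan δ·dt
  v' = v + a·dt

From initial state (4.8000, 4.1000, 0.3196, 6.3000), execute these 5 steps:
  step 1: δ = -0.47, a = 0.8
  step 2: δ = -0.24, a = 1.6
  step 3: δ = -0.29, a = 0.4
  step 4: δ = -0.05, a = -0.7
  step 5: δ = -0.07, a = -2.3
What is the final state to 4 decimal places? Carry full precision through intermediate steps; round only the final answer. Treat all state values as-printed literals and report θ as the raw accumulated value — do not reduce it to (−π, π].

after step 1 (δ=-0.47, a=0.8): (5.996195, 4.495875, 0.052918, 6.460000)
after step 2 (δ=-0.24, a=1.6): (7.286386, 4.564213, -0.078821, 6.780000)
after step 3 (δ=-0.29, a=0.4): (8.638176, 4.457442, -0.247424, 6.860000)
after step 4 (δ=-0.05, a=-0.7): (9.968394, 4.121429, -0.276032, 6.720000)
after step 5 (δ=-0.07, a=-2.3): (11.261516, 3.755136, -0.315296, 6.260000)

(11.2615, 3.7551, -0.3153, 6.2600)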